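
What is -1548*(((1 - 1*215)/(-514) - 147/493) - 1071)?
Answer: 210035424852/126701 ≈ 1.6577e+6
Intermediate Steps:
-1548*(((1 - 1*215)/(-514) - 147/493) - 1071) = -1548*(((1 - 215)*(-1/514) - 147*1/493) - 1071) = -1548*((-214*(-1/514) - 147/493) - 1071) = -1548*((107/257 - 147/493) - 1071) = -1548*(14972/126701 - 1071) = -1548*(-135681799/126701) = 210035424852/126701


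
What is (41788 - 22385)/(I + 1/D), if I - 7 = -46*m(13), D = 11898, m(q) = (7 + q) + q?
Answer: -230856894/17977877 ≈ -12.841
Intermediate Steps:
m(q) = 7 + 2*q
I = -1511 (I = 7 - 46*(7 + 2*13) = 7 - 46*(7 + 26) = 7 - 46*33 = 7 - 1518 = -1511)
(41788 - 22385)/(I + 1/D) = (41788 - 22385)/(-1511 + 1/11898) = 19403/(-1511 + 1/11898) = 19403/(-17977877/11898) = 19403*(-11898/17977877) = -230856894/17977877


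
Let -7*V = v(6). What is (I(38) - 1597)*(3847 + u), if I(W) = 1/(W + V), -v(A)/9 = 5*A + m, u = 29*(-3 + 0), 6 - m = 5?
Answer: -654509216/109 ≈ -6.0047e+6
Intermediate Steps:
m = 1 (m = 6 - 1*5 = 6 - 5 = 1)
u = -87 (u = 29*(-3) = -87)
v(A) = -9 - 45*A (v(A) = -9*(5*A + 1) = -9*(1 + 5*A) = -9 - 45*A)
V = 279/7 (V = -(-9 - 45*6)/7 = -(-9 - 270)/7 = -1/7*(-279) = 279/7 ≈ 39.857)
I(W) = 1/(279/7 + W) (I(W) = 1/(W + 279/7) = 1/(279/7 + W))
(I(38) - 1597)*(3847 + u) = (7/(279 + 7*38) - 1597)*(3847 - 87) = (7/(279 + 266) - 1597)*3760 = (7/545 - 1597)*3760 = -870358/545*3760 = -654509216/109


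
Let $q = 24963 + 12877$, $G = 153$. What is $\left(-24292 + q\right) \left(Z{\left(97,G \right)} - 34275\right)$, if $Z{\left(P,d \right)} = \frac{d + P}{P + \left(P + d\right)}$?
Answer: $- \frac{161128734900}{347} \approx -4.6435 \cdot 10^{8}$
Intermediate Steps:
$q = 37840$
$Z{\left(P,d \right)} = \frac{P + d}{d + 2 P}$
$\left(-24292 + q\right) \left(Z{\left(97,G \right)} - 34275\right) = \left(-24292 + 37840\right) \left(\frac{97 + 153}{153 + 2 \cdot 97} - 34275\right) = 13548 \left(\frac{1}{153 + 194} \cdot 250 - 34275\right) = 13548 \left(\frac{1}{347} \cdot 250 - 34275\right) = 13548 \left(\frac{250}{347} - 34275\right) = 13548 \left(- \frac{11893175}{347}\right) = - \frac{161128734900}{347}$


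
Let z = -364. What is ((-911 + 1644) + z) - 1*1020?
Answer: -651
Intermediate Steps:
((-911 + 1644) + z) - 1*1020 = ((-911 + 1644) - 364) - 1*1020 = (733 - 364) - 1020 = 369 - 1020 = -651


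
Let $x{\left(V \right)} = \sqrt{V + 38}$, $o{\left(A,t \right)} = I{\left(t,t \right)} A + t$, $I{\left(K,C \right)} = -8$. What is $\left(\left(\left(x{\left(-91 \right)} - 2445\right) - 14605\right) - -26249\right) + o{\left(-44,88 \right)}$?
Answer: $9639 + i \sqrt{53} \approx 9639.0 + 7.2801 i$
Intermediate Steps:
$o{\left(A,t \right)} = t - 8 A$ ($o{\left(A,t \right)} = - 8 A + t = t - 8 A$)
$x{\left(V \right)} = \sqrt{38 + V}$
$\left(\left(\left(x{\left(-91 \right)} - 2445\right) - 14605\right) - -26249\right) + o{\left(-44,88 \right)} = \left(\left(\left(\sqrt{38 - 91} - 2445\right) - 14605\right) - -26249\right) + \left(88 - -352\right) = \left(\left(\left(\sqrt{-53} - 2445\right) - 14605\right) + 26249\right) + \left(88 + 352\right) = \left(\left(\left(i \sqrt{53} - 2445\right) - 14605\right) + 26249\right) + 440 = \left(\left(\left(-2445 + i \sqrt{53}\right) - 14605\right) + 26249\right) + 440 = \left(\left(-17050 + i \sqrt{53}\right) + 26249\right) + 440 = \left(9199 + i \sqrt{53}\right) + 440 = 9639 + i \sqrt{53}$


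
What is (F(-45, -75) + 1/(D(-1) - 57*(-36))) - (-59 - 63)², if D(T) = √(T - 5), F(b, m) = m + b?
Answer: (-15004*√6 + 30788207*I)/(√6 - 2052*I) ≈ -15004.0 - 5.8115e-7*I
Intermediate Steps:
F(b, m) = b + m
D(T) = √(-5 + T)
(F(-45, -75) + 1/(D(-1) - 57*(-36))) - (-59 - 63)² = ((-45 - 75) + 1/(√(-5 - 1) - 57*(-36))) - (-59 - 63)² = (-120 + 1/(√(-6) + 2052)) - 1*(-122)² = (-120 + 1/(I*√6 + 2052)) - 1*14884 = (-120 + 1/(2052 + I*√6)) - 14884 = -15004 + 1/(2052 + I*√6)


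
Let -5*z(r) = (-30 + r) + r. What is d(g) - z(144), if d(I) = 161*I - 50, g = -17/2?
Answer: -13669/10 ≈ -1366.9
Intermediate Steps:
z(r) = 6 - 2*r/5 (z(r) = -((-30 + r) + r)/5 = -(-30 + 2*r)/5 = 6 - 2*r/5)
g = -17/2 (g = -17*1/2 = -17/2 ≈ -8.5000)
d(I) = -50 + 161*I
d(g) - z(144) = (-50 + 161*(-17/2)) - (6 - 2/5*144) = (-50 - 2737/2) - (6 - 288/5) = -2837/2 - 1*(-258/5) = -2837/2 + 258/5 = -13669/10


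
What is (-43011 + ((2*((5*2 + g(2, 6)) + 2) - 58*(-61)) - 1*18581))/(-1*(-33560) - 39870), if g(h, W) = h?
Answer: 29013/3155 ≈ 9.1959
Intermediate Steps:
(-43011 + ((2*((5*2 + g(2, 6)) + 2) - 58*(-61)) - 1*18581))/(-1*(-33560) - 39870) = (-43011 + ((2*((5*2 + 2) + 2) - 58*(-61)) - 1*18581))/(-1*(-33560) - 39870) = (-43011 + ((2*((10 + 2) + 2) + 3538) - 18581))/(33560 - 39870) = (-43011 + ((2*(12 + 2) + 3538) - 18581))/(-6310) = (-43011 + ((2*14 + 3538) - 18581))*(-1/6310) = (-43011 + ((28 + 3538) - 18581))*(-1/6310) = (-43011 + (3566 - 18581))*(-1/6310) = (-43011 - 15015)*(-1/6310) = -58026*(-1/6310) = 29013/3155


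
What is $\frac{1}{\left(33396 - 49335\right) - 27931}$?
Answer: $- \frac{1}{43870} \approx -2.2795 \cdot 10^{-5}$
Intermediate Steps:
$\frac{1}{\left(33396 - 49335\right) - 27931} = \frac{1}{-15939 - 27931} = \frac{1}{-43870} = - \frac{1}{43870}$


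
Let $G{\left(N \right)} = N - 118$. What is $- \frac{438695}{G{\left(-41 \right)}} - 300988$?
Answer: $- \frac{47418397}{159} \approx -2.9823 \cdot 10^{5}$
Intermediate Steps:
$G{\left(N \right)} = -118 + N$ ($G{\left(N \right)} = N - 118 = -118 + N$)
$- \frac{438695}{G{\left(-41 \right)}} - 300988 = - \frac{438695}{-118 - 41} - 300988 = - \frac{438695}{-159} - 300988 = \left(-438695\right) \left(- \frac{1}{159}\right) - 300988 = \frac{438695}{159} - 300988 = - \frac{47418397}{159}$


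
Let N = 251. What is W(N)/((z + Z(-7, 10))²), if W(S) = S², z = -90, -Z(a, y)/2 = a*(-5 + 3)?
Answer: 63001/13924 ≈ 4.5246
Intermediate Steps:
Z(a, y) = 4*a (Z(a, y) = -2*a*(-5 + 3) = -2*a*(-2) = -(-4)*a = 4*a)
W(N)/((z + Z(-7, 10))²) = 251²/((-90 + 4*(-7))²) = 63001/((-90 - 28)²) = 63001/((-118)²) = 63001/13924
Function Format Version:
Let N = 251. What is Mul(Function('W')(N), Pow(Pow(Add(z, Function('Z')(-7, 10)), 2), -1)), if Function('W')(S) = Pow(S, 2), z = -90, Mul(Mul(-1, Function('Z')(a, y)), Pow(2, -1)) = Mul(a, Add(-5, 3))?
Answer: Rational(63001, 13924) ≈ 4.5246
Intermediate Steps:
Function('Z')(a, y) = Mul(4, a) (Function('Z')(a, y) = Mul(-2, Mul(a, Add(-5, 3))) = Mul(-2, Mul(a, -2)) = Mul(-2, Mul(-2, a)) = Mul(4, a))
Mul(Function('W')(N), Pow(Pow(Add(z, Function('Z')(-7, 10)), 2), -1)) = Mul(Pow(251, 2), Pow(Pow(Add(-90, Mul(4, -7)), 2), -1)) = Mul(63001, Pow(Pow(Add(-90, -28), 2), -1)) = Mul(63001, Pow(Pow(-118, 2), -1)) = Mul(63001, Pow(13924, -1)) = Mul(63001, Rational(1, 13924)) = Rational(63001, 13924)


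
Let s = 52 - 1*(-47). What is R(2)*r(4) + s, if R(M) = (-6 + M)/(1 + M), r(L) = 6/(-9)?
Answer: 899/9 ≈ 99.889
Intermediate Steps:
s = 99 (s = 52 + 47 = 99)
r(L) = -⅔ (r(L) = 6*(-⅑) = -⅔)
R(M) = (-6 + M)/(1 + M)
R(2)*r(4) + s = ((-6 + 2)/(1 + 2))*(-⅔) + 99 = (-4/3)*(-⅔) + 99 = ((⅓)*(-4))*(-⅔) + 99 = -4/3*(-⅔) + 99 = 8/9 + 99 = 899/9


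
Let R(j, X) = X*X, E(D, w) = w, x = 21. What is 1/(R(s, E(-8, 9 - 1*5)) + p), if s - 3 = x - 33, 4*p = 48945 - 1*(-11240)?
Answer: 4/60249 ≈ 6.6391e-5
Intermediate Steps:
p = 60185/4 (p = (48945 - 1*(-11240))/4 = (48945 + 11240)/4 = (¼)*60185 = 60185/4 ≈ 15046.)
s = -9 (s = 3 + (21 - 33) = 3 - 12 = -9)
R(j, X) = X²
1/(R(s, E(-8, 9 - 1*5)) + p) = 1/((9 - 1*5)² + 60185/4) = 1/((9 - 5)² + 60185/4) = 1/(4² + 60185/4) = 1/(16 + 60185/4) = 1/(60249/4) = 4/60249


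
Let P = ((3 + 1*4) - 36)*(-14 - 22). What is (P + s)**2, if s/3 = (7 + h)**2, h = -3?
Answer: 1192464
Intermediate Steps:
P = 1044 (P = ((3 + 4) - 36)*(-36) = (7 - 36)*(-36) = -29*(-36) = 1044)
s = 48 (s = 3*(7 - 3)**2 = 3*4**2 = 3*16 = 48)
(P + s)**2 = (1044 + 48)**2 = 1092**2 = 1192464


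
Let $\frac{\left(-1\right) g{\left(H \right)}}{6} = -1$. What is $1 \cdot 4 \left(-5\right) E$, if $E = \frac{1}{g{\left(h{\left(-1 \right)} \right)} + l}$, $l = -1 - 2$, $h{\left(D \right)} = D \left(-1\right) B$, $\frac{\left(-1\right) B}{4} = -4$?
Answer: $- \frac{20}{3} \approx -6.6667$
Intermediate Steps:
$B = 16$ ($B = \left(-4\right) \left(-4\right) = 16$)
$h{\left(D \right)} = - 16 D$ ($h{\left(D \right)} = D \left(-1\right) 16 = - D 16 = - 16 D$)
$g{\left(H \right)} = 6$ ($g{\left(H \right)} = \left(-6\right) \left(-1\right) = 6$)
$l = -3$
$E = \frac{1}{3}$ ($E = \frac{1}{6 - 3} = \frac{1}{3} \approx 0.33333$)
$1 \cdot 4 \left(-5\right) E = 1 \cdot 4 \left(-5\right) \frac{1}{3} = 4 \left(-5\right) \frac{1}{3} = \left(-20\right) \frac{1}{3} = - \frac{20}{3}$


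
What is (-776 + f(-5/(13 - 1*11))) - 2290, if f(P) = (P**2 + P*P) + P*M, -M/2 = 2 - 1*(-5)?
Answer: -6037/2 ≈ -3018.5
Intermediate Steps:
M = -14 (M = -2*(2 - 1*(-5)) = -2*(2 + 5) = -2*7 = -14)
f(P) = -14*P + 2*P**2 (f(P) = (P**2 + P*P) + P*(-14) = (P**2 + P**2) - 14*P = 2*P**2 - 14*P = -14*P + 2*P**2)
(-776 + f(-5/(13 - 1*11))) - 2290 = (-776 + 2*(-5/(13 - 1*11))*(-7 - 5/(13 - 1*11))) - 2290 = (-776 + 2*(-5/(13 - 11))*(-7 - 5/(13 - 11))) - 2290 = (-776 + 2*(-5/2)*(-7 - 5/2)) - 2290 = (-776 + 2*(-5/2)*(-19/2)) - 2290 = (-776 + 95/2) - 2290 = -1457/2 - 2290 = -6037/2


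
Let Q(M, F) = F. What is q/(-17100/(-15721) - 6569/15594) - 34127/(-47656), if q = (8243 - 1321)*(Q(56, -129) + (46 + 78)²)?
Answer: 1233023295784403687273/7786330412056 ≈ 1.5836e+8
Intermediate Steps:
q = 105539734 (q = (8243 - 1321)*(-129 + (46 + 78)²) = 6922*(-129 + 124²) = 6922*(-129 + 15376) = 6922*15247 = 105539734)
q/(-17100/(-15721) - 6569/15594) - 34127/(-47656) = 105539734/(-17100/(-15721) - 6569/15594) - 34127/(-47656) = 105539734/(-17100*(-1/15721) - 6569*1/15594) - 34127*(-1/47656) = 105539734/(17100/15721 - 6569/15594) + 34127/47656 = 105539734/(163386151/245153274) + 34127/47656 = 105539734*(245153274/163386151) + 34127/47656 = 25873411327189116/163386151 + 34127/47656 = 1233023295784403687273/7786330412056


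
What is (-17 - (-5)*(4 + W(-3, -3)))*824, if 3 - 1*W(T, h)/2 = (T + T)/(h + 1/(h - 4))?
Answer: 126072/11 ≈ 11461.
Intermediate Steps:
W(T, h) = 6 - 4*T/(h + 1/(-4 + h)) (W(T, h) = 6 - 2*(T + T)/(h + 1/(h - 4)) = 6 - 2*2*T/(h + 1/(-4 + h)) = 6 - 4*T/(h + 1/(-4 + h)))
(-17 - (-5)*(4 + W(-3, -3)))*824 = (-17 - (-5)*(4 + 2*(3 - 12*(-3) + 3*(-3)**2 + 8*(-3) - 2*(-3)*(-3))/(1 + (-3)**2 - 4*(-3))))*824 = (-17 - (-5)*(4 + 2*(3 + 36 + 3*9 - 24 - 18)/(1 + 9 + 12)))*824 = (-17 - (-5)*(4 + 2*(3 + 36 + 27 - 24 - 18)/22))*824 = (-17 - (-5)*(4 + 2*(1/22)*24))*824 = (-17 - (-5)*(4 + 24/11))*824 = (-17 - (-5)*68/11)*824 = (-17 - 1*(-340/11))*824 = (-17 + 340/11)*824 = (153/11)*824 = 126072/11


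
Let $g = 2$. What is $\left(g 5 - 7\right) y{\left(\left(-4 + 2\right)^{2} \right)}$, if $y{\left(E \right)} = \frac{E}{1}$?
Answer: $12$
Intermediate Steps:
$y{\left(E \right)} = E$ ($y{\left(E \right)} = E 1 = E$)
$\left(g 5 - 7\right) y{\left(\left(-4 + 2\right)^{2} \right)} = \left(2 \cdot 5 - 7\right) \left(-4 + 2\right)^{2} = \left(10 - 7\right) \left(-2\right)^{2} = 3 \cdot 4 = 12$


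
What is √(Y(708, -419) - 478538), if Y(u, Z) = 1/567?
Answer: I*√1899317315/63 ≈ 691.76*I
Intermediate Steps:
Y(u, Z) = 1/567
√(Y(708, -419) - 478538) = √(1/567 - 478538) = √(-271331045/567) = I*√1899317315/63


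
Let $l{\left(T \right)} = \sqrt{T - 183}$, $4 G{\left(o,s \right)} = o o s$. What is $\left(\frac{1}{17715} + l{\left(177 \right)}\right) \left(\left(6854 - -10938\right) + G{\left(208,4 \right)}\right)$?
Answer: $\frac{20352}{5905} + 61056 i \sqrt{6} \approx 3.4466 + 1.4956 \cdot 10^{5} i$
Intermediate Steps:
$G{\left(o,s \right)} = \frac{s o^{2}}{4}$ ($G{\left(o,s \right)} = \frac{o o s}{4} = \frac{o^{2} s}{4} = \frac{s o^{2}}{4}$)
$l{\left(T \right)} = \sqrt{-183 + T}$
$\left(\frac{1}{17715} + l{\left(177 \right)}\right) \left(\left(6854 - -10938\right) + G{\left(208,4 \right)}\right) = \left(\frac{1}{17715} + \sqrt{-183 + 177}\right) \left(\left(6854 - -10938\right) + \frac{1}{4} \cdot 4 \cdot 208^{2}\right) = \left(\frac{1}{17715} + \sqrt{-6}\right) \left(\left(6854 + 10938\right) + \frac{1}{4} \cdot 4 \cdot 43264\right) = \left(\frac{1}{17715} + i \sqrt{6}\right) \left(17792 + 43264\right) = \left(\frac{1}{17715} + i \sqrt{6}\right) 61056 = \frac{20352}{5905} + 61056 i \sqrt{6}$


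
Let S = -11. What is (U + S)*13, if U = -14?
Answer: -325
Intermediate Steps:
(U + S)*13 = (-14 - 11)*13 = -25*13 = -325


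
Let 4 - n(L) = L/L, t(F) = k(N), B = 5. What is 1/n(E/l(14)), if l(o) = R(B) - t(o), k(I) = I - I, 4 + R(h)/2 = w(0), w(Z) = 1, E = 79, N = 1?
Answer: ⅓ ≈ 0.33333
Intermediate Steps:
R(h) = -6 (R(h) = -8 + 2*1 = -8 + 2 = -6)
k(I) = 0
t(F) = 0
l(o) = -6 (l(o) = -6 - 1*0 = -6 + 0 = -6)
n(L) = 3 (n(L) = 4 - L/L = 4 - 1*1 = 4 - 1 = 3)
1/n(E/l(14)) = 1/3 = ⅓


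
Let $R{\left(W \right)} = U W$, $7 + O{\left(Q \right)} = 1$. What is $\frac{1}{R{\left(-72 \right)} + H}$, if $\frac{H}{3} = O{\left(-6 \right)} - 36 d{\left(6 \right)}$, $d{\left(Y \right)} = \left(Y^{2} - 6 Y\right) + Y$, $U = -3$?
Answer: $- \frac{1}{450} \approx -0.0022222$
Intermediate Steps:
$O{\left(Q \right)} = -6$ ($O{\left(Q \right)} = -7 + 1 = -6$)
$d{\left(Y \right)} = Y^{2} - 5 Y$
$H = -666$ ($H = 3 \left(-6 - 36 \cdot 6 \left(-5 + 6\right)\right) = 3 \left(-6 - 36 \cdot 6 \cdot 1\right) = 3 \left(-6 - 216\right) = 3 \left(-222\right) = -666$)
$R{\left(W \right)} = - 3 W$
$\frac{1}{R{\left(-72 \right)} + H} = \frac{1}{\left(-3\right) \left(-72\right) - 666} = \frac{1}{216 - 666} = \frac{1}{-450} = - \frac{1}{450}$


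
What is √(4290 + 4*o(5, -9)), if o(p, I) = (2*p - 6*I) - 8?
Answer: √4514 ≈ 67.186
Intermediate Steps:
o(p, I) = -8 - 6*I + 2*p (o(p, I) = (-6*I + 2*p) - 8 = -8 - 6*I + 2*p)
√(4290 + 4*o(5, -9)) = √(4290 + 4*(-8 - 6*(-9) + 2*5)) = √(4290 + 4*(-8 + 54 + 10)) = √(4290 + 4*56) = √(4290 + 224) = √4514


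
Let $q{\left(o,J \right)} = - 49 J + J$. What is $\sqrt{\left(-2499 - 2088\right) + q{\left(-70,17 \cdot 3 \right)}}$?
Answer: $i \sqrt{7035} \approx 83.875 i$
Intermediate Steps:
$q{\left(o,J \right)} = - 48 J$
$\sqrt{\left(-2499 - 2088\right) + q{\left(-70,17 \cdot 3 \right)}} = \sqrt{\left(-2499 - 2088\right) - 48 \cdot 17 \cdot 3} = \sqrt{-4587 - 2448} = \sqrt{-7035} = i \sqrt{7035}$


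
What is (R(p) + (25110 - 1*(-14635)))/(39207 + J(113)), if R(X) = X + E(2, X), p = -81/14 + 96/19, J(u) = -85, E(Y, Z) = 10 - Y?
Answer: 10574103/10406452 ≈ 1.0161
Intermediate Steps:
p = -195/266 (p = -81*1/14 + 96*(1/19) = -81/14 + 96/19 = -195/266 ≈ -0.73308)
R(X) = 8 + X (R(X) = X + (10 - 1*2) = X + (10 - 2) = X + 8 = 8 + X)
(R(p) + (25110 - 1*(-14635)))/(39207 + J(113)) = ((8 - 195/266) + (25110 - 1*(-14635)))/(39207 - 85) = (1933/266 + (25110 + 14635))/39122 = (1933/266 + 39745)*(1/39122) = (10574103/266)*(1/39122) = 10574103/10406452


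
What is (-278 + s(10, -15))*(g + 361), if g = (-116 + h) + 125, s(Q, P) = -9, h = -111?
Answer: -74333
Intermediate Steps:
g = -102 (g = (-116 - 111) + 125 = -227 + 125 = -102)
(-278 + s(10, -15))*(g + 361) = (-278 - 9)*(-102 + 361) = -287*259 = -74333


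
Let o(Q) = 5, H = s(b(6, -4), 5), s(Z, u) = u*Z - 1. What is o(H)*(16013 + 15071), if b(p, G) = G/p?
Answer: 155420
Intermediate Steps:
s(Z, u) = -1 + Z*u (s(Z, u) = Z*u - 1 = -1 + Z*u)
H = -13/3 (H = -1 - 4/6*5 = -1 - 4*⅙*5 = -1 - ⅔*5 = -1 - 10/3 = -13/3 ≈ -4.3333)
o(H)*(16013 + 15071) = 5*(16013 + 15071) = 5*31084 = 155420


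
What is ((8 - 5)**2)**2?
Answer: 81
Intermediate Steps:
((8 - 5)**2)**2 = (3**2)**2 = 9**2 = 81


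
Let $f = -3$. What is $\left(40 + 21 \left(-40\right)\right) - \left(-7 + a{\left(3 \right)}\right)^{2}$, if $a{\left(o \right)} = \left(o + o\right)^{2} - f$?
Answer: $-1824$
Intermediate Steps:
$a{\left(o \right)} = 3 + 4 o^{2}$ ($a{\left(o \right)} = \left(o + o\right)^{2} - -3 = \left(2 o\right)^{2} + 3 = 4 o^{2} + 3 = 3 + 4 o^{2}$)
$\left(40 + 21 \left(-40\right)\right) - \left(-7 + a{\left(3 \right)}\right)^{2} = \left(40 + 21 \left(-40\right)\right) - \left(-7 + \left(3 + 4 \cdot 3^{2}\right)\right)^{2} = \left(40 - 840\right) - \left(-7 + \left(3 + 4 \cdot 9\right)\right)^{2} = -800 - \left(-7 + \left(3 + 36\right)\right)^{2} = -800 - \left(-7 + 39\right)^{2} = -800 - 32^{2} = -800 - 1024 = -1824$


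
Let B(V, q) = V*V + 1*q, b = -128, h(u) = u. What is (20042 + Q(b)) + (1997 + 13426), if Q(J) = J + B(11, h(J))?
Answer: 35330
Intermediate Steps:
B(V, q) = q + V**2 (B(V, q) = V**2 + q = q + V**2)
Q(J) = 121 + 2*J (Q(J) = J + (J + 11**2) = J + (J + 121) = J + (121 + J) = 121 + 2*J)
(20042 + Q(b)) + (1997 + 13426) = (20042 + (121 + 2*(-128))) + (1997 + 13426) = (20042 + (121 - 256)) + 15423 = (20042 - 135) + 15423 = 19907 + 15423 = 35330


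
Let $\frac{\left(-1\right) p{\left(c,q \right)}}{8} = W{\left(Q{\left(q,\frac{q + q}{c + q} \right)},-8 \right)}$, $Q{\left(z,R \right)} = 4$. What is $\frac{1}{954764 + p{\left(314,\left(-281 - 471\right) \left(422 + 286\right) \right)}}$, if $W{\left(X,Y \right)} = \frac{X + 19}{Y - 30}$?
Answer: $\frac{19}{18140608} \approx 1.0474 \cdot 10^{-6}$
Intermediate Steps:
$W{\left(X,Y \right)} = \frac{19 + X}{-30 + Y}$
$p{\left(c,q \right)} = \frac{92}{19}$ ($p{\left(c,q \right)} = - 8 \frac{19 + 4}{-30 - 8} = - 8 \frac{1}{-38} \cdot 23 = - 8 \left(\left(- \frac{1}{38}\right) 23\right) = \left(-8\right) \left(- \frac{23}{38}\right) = \frac{92}{19}$)
$\frac{1}{954764 + p{\left(314,\left(-281 - 471\right) \left(422 + 286\right) \right)}} = \frac{1}{954764 + \frac{92}{19}} = \frac{1}{\frac{18140608}{19}} = \frac{19}{18140608}$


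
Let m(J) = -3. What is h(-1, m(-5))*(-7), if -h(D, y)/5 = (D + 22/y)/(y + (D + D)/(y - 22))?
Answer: 21875/219 ≈ 99.886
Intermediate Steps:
h(D, y) = -5*(D + 22/y)/(y + 2*D/(-22 + y)) (h(D, y) = -5*(D + 22/y)/(y + (D + D)/(y - 22)) = -5*(D + 22/y)/(y + (2*D)/(-22 + y)) = -5*(D + 22/y)/(y + 2*D/(-22 + y)))
h(-1, m(-5))*(-7) = (5*(484 - 22*(-3) - 1*(-1)*(-3)² + 22*(-1)*(-3))/(-3*((-3)² - 22*(-3) + 2*(-1))))*(-7) = (5*(-⅓)*(484 + 66 - 1*(-1)*9 + 66)/(9 + 66 - 2))*(-7) = (5*(-⅓)*(484 + 66 + 9 + 66)/73)*(-7) = (5*(-⅓)*(1/73)*625)*(-7) = -3125/219*(-7) = 21875/219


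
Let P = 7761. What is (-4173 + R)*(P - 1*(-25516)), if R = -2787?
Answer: -231607920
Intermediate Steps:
(-4173 + R)*(P - 1*(-25516)) = (-4173 - 2787)*(7761 - 1*(-25516)) = -6960*(7761 + 25516) = -6960*33277 = -231607920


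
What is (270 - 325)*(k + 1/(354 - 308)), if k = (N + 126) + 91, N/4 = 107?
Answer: -1631905/46 ≈ -35476.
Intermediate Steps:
N = 428 (N = 4*107 = 428)
k = 645 (k = (428 + 126) + 91 = 554 + 91 = 645)
(270 - 325)*(k + 1/(354 - 308)) = (270 - 325)*(645 + 1/(354 - 308)) = -55*(645 + 1/46) = -55*29671/46 = -1631905/46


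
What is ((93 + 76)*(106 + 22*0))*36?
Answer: 644904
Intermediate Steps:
((93 + 76)*(106 + 22*0))*36 = (169*(106 + 0))*36 = (169*106)*36 = 17914*36 = 644904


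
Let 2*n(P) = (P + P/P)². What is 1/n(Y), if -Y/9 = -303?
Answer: 1/3720992 ≈ 2.6875e-7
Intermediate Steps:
Y = 2727 (Y = -9*(-303) = 2727)
n(P) = (1 + P)²/2 (n(P) = (P + P/P)²/2 = (P + 1)²/2 = (1 + P)²/2)
1/n(Y) = 1/((1 + 2727)²/2) = 1/((½)*2728²) = 1/((½)*7441984) = 1/3720992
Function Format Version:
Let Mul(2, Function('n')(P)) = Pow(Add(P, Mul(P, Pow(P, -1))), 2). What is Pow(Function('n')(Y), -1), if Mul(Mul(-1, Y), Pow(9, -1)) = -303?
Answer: Rational(1, 3720992) ≈ 2.6875e-7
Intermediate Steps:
Y = 2727 (Y = Mul(-9, -303) = 2727)
Function('n')(P) = Mul(Rational(1, 2), Pow(Add(1, P), 2)) (Function('n')(P) = Mul(Rational(1, 2), Pow(Add(P, Mul(P, Pow(P, -1))), 2)) = Mul(Rational(1, 2), Pow(Add(P, 1), 2)) = Mul(Rational(1, 2), Pow(Add(1, P), 2)))
Pow(Function('n')(Y), -1) = Pow(Mul(Rational(1, 2), Pow(Add(1, 2727), 2)), -1) = Pow(Mul(Rational(1, 2), Pow(2728, 2)), -1) = Pow(Mul(Rational(1, 2), 7441984), -1) = Pow(3720992, -1) = Rational(1, 3720992)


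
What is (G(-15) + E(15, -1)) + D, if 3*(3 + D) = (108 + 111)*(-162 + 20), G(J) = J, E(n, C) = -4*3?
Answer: -10396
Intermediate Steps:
E(n, C) = -12
D = -10369 (D = -3 + ((108 + 111)*(-162 + 20))/3 = -3 + (219*(-142))/3 = -3 + (⅓)*(-31098) = -3 - 10366 = -10369)
(G(-15) + E(15, -1)) + D = (-15 - 12) - 10369 = -27 - 10369 = -10396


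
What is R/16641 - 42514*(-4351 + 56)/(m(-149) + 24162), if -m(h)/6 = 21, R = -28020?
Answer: 56258030965/7407094 ≈ 7595.2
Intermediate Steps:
m(h) = -126 (m(h) = -6*21 = -126)
R/16641 - 42514*(-4351 + 56)/(m(-149) + 24162) = -28020/16641 - 42514*(-4351 + 56)/(-126 + 24162) = -28020*1/16641 - 42514/(24036/(-4295)) = -9340/5547 - 42514/(24036*(-1/4295)) = -9340/5547 - 42514/(-24036/4295) = -9340/5547 - 42514*(-4295/24036) = -9340/5547 + 91298815/12018 = 56258030965/7407094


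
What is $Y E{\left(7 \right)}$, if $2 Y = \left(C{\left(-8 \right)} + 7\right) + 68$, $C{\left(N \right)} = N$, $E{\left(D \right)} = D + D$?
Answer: $469$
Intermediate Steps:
$E{\left(D \right)} = 2 D$
$Y = \frac{67}{2}$ ($Y = \frac{\left(-8 + 7\right) + 68}{2} = \frac{-1 + 68}{2} = \frac{1}{2} \cdot 67 = \frac{67}{2} \approx 33.5$)
$Y E{\left(7 \right)} = \frac{67 \cdot 2 \cdot 7}{2} = \frac{67}{2} \cdot 14 = 469$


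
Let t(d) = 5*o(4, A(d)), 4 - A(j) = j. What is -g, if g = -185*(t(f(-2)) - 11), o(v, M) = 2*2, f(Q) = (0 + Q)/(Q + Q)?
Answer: 1665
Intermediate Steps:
f(Q) = 1/2 (f(Q) = Q/((2*Q)) = Q*(1/(2*Q)) = 1/2)
A(j) = 4 - j
o(v, M) = 4
t(d) = 20 (t(d) = 5*4 = 20)
g = -1665 (g = -185*(20 - 11) = -185*9 = -1665)
-g = -1*(-1665) = 1665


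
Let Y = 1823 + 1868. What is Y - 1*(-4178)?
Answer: 7869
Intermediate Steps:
Y = 3691
Y - 1*(-4178) = 3691 - 1*(-4178) = 3691 + 4178 = 7869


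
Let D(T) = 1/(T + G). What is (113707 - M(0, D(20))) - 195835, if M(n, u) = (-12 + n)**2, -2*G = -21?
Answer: -82272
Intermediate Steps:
G = 21/2 (G = -1/2*(-21) = 21/2 ≈ 10.500)
D(T) = 1/(21/2 + T) (D(T) = 1/(T + 21/2) = 1/(21/2 + T))
(113707 - M(0, D(20))) - 195835 = (113707 - (-12 + 0)**2) - 195835 = (113707 - 1*(-12)**2) - 195835 = (113707 - 1*144) - 195835 = (113707 - 144) - 195835 = 113563 - 195835 = -82272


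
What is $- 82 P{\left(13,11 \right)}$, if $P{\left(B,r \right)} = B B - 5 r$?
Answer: $-9348$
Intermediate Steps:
$P{\left(B,r \right)} = B^{2} - 5 r$
$- 82 P{\left(13,11 \right)} = - 82 \left(13^{2} - 55\right) = - 82 \left(169 - 55\right) = \left(-82\right) 114 = -9348$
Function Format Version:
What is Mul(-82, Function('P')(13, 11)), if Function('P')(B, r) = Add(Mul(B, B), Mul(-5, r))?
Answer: -9348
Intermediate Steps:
Function('P')(B, r) = Add(Pow(B, 2), Mul(-5, r))
Mul(-82, Function('P')(13, 11)) = Mul(-82, Add(Pow(13, 2), Mul(-5, 11))) = Mul(-82, Add(169, -55)) = Mul(-82, 114) = -9348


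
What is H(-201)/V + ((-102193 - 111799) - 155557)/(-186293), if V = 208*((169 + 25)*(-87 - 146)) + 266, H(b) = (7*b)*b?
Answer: 3421722346299/1751480212750 ≈ 1.9536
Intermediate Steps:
H(b) = 7*b²
V = -9401750 (V = 208*(194*(-233)) + 266 = 208*(-45202) + 266 = -9402016 + 266 = -9401750)
H(-201)/V + ((-102193 - 111799) - 155557)/(-186293) = (7*(-201)²)/(-9401750) + ((-102193 - 111799) - 155557)/(-186293) = (7*40401)*(-1/9401750) + (-213992 - 155557)*(-1/186293) = 282807*(-1/9401750) - 369549*(-1/186293) = -282807/9401750 + 369549/186293 = 3421722346299/1751480212750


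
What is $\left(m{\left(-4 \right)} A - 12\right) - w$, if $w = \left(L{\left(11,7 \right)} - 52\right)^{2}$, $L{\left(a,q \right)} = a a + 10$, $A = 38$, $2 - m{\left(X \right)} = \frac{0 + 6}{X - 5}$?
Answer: $- \frac{18455}{3} \approx -6151.7$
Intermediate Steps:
$m{\left(X \right)} = 2 - \frac{6}{-5 + X}$ ($m{\left(X \right)} = 2 - \frac{0 + 6}{X - 5} = 2 - \frac{6}{-5 + X}$)
$L{\left(a,q \right)} = 10 + a^{2}$ ($L{\left(a,q \right)} = a^{2} + 10 = 10 + a^{2}$)
$w = 6241$ ($w = \left(\left(10 + 11^{2}\right) - 52\right)^{2} = \left(\left(10 + 121\right) - 52\right)^{2} = \left(131 - 52\right)^{2} = 79^{2} = 6241$)
$\left(m{\left(-4 \right)} A - 12\right) - w = \left(\frac{2 \left(-8 - 4\right)}{-5 - 4} \cdot 38 - 12\right) - 6241 = \left(2 \frac{1}{-9} \left(-12\right) 38 - 12\right) - 6241 = \left(2 \left(- \frac{1}{9}\right) \left(-12\right) 38 - 12\right) - 6241 = \left(\frac{8}{3} \cdot 38 - 12\right) - 6241 = \left(\frac{304}{3} - 12\right) - 6241 = \frac{268}{3} - 6241 = - \frac{18455}{3}$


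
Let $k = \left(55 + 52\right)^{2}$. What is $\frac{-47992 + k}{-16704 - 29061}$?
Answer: $\frac{12181}{15255} \approx 0.79849$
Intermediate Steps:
$k = 11449$ ($k = 107^{2} = 11449$)
$\frac{-47992 + k}{-16704 - 29061} = \frac{-47992 + 11449}{-16704 - 29061} = - \frac{36543}{-45765} = \left(-36543\right) \left(- \frac{1}{45765}\right) = \frac{12181}{15255}$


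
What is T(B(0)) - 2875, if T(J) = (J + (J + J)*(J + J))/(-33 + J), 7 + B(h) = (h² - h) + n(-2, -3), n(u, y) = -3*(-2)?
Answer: -97753/34 ≈ -2875.1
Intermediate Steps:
n(u, y) = 6
B(h) = -1 + h² - h (B(h) = -7 + ((h² - h) + 6) = -7 + (6 + h² - h) = -1 + h² - h)
T(J) = (J + 4*J²)/(-33 + J) (T(J) = (J + (2*J)*(2*J))/(-33 + J) = (J + 4*J²)/(-33 + J))
T(B(0)) - 2875 = (-1 + 0² - 1*0)*(1 + 4*(-1 + 0² - 1*0))/(-33 + (-1 + 0² - 1*0)) - 2875 = (-1 + 0 + 0)*(1 + 4*(-1 + 0 + 0))/(-33 + (-1 + 0 + 0)) - 2875 = -(1 + 4*(-1))/(-33 - 1) - 2875 = -1*(1 - 4)/(-34) - 2875 = -1*(-1/34)*(-3) - 2875 = -3/34 - 2875 = -97753/34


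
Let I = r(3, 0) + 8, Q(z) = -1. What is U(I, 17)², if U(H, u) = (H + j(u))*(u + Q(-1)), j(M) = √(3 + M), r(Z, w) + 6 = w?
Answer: 6144 + 2048*√5 ≈ 10723.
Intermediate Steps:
r(Z, w) = -6 + w
I = 2 (I = (-6 + 0) + 8 = -6 + 8 = 2)
U(H, u) = (-1 + u)*(H + √(3 + u)) (U(H, u) = (H + √(3 + u))*(u - 1) = (H + √(3 + u))*(-1 + u) = (-1 + u)*(H + √(3 + u)))
U(I, 17)² = (-1*2 - √(3 + 17) + 2*17 + 17*√(3 + 17))² = (-2 - √20 + 34 + 17*√20)² = (-2 - 2*√5 + 34 + 17*(2*√5))² = (-2 - 2*√5 + 34 + 34*√5)² = (32 + 32*√5)²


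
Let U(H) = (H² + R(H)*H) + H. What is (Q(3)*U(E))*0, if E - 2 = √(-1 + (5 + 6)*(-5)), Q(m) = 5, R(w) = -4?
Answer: 0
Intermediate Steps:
E = 2 + 2*I*√14 (E = 2 + √(-1 + (5 + 6)*(-5)) = 2 + √(-1 + 11*(-5)) = 2 + √(-1 - 55) = 2 + √(-56) = 2 + 2*I*√14 ≈ 2.0 + 7.4833*I)
U(H) = H² - 3*H (U(H) = (H² - 4*H) + H = H² - 3*H)
(Q(3)*U(E))*0 = (5*((2 + 2*I*√14)*(-3 + (2 + 2*I*√14))))*0 = (5*((2 + 2*I*√14)*(-1 + 2*I*√14)))*0 = (5*((-1 + 2*I*√14)*(2 + 2*I*√14)))*0 = (5*(-1 + 2*I*√14)*(2 + 2*I*√14))*0 = 0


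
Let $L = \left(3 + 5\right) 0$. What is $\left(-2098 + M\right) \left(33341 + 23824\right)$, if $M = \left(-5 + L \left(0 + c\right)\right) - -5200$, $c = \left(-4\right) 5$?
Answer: $177040005$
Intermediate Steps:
$c = -20$
$L = 0$ ($L = 8 \cdot 0 = 0$)
$M = 5195$ ($M = \left(-5 + 0 \left(0 - 20\right)\right) - -5200 = \left(-5 + 0 \left(-20\right)\right) + 5200 = \left(-5 + 0\right) + 5200 = -5 + 5200 = 5195$)
$\left(-2098 + M\right) \left(33341 + 23824\right) = \left(-2098 + 5195\right) \left(33341 + 23824\right) = 3097 \cdot 57165 = 177040005$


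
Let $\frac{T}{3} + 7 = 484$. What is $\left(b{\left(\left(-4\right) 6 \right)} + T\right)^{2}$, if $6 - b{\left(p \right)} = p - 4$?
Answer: $2146225$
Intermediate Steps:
$T = 1431$ ($T = -21 + 3 \cdot 484 = -21 + 1452 = 1431$)
$b{\left(p \right)} = 10 - p$ ($b{\left(p \right)} = 6 - \left(p - 4\right) = 6 - \left(-4 + p\right) = 10 - p$)
$\left(b{\left(\left(-4\right) 6 \right)} + T\right)^{2} = \left(\left(10 - \left(-4\right) 6\right) + 1431\right)^{2} = \left(\left(10 - -24\right) + 1431\right)^{2} = \left(\left(10 + 24\right) + 1431\right)^{2} = \left(34 + 1431\right)^{2} = 1465^{2} = 2146225$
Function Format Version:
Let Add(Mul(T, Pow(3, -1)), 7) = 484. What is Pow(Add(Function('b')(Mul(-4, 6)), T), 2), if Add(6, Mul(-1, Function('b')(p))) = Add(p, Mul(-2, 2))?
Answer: 2146225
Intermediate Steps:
T = 1431 (T = Add(-21, Mul(3, 484)) = Add(-21, 1452) = 1431)
Function('b')(p) = Add(10, Mul(-1, p)) (Function('b')(p) = Add(6, Mul(-1, Add(p, Mul(-2, 2)))) = Add(6, Mul(-1, Add(p, -4))) = Add(6, Mul(-1, Add(-4, p))) = Add(6, Add(4, Mul(-1, p))) = Add(10, Mul(-1, p)))
Pow(Add(Function('b')(Mul(-4, 6)), T), 2) = Pow(Add(Add(10, Mul(-1, Mul(-4, 6))), 1431), 2) = Pow(Add(Add(10, Mul(-1, -24)), 1431), 2) = Pow(Add(Add(10, 24), 1431), 2) = Pow(Add(34, 1431), 2) = Pow(1465, 2) = 2146225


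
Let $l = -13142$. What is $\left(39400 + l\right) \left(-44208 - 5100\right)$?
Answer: $-1294729464$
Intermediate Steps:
$\left(39400 + l\right) \left(-44208 - 5100\right) = \left(39400 - 13142\right) \left(-44208 - 5100\right) = 26258 \left(-49308\right) = -1294729464$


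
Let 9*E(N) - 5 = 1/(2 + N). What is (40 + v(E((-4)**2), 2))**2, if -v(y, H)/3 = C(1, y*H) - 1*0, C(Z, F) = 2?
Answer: 1156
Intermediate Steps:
E(N) = 5/9 + 1/(9*(2 + N))
v(y, H) = -6 (v(y, H) = -3*(2 - 1*0) = -3*(2 + 0) = -3*2 = -6)
(40 + v(E((-4)**2), 2))**2 = (40 - 6)**2 = 34**2 = 1156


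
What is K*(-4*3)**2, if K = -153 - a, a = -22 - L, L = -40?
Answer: -24624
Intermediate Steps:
a = 18 (a = -22 - 1*(-40) = -22 + 40 = 18)
K = -171 (K = -153 - 1*18 = -153 - 18 = -171)
K*(-4*3)**2 = -171*(-4*3)**2 = -171*(-12)**2 = -171*144 = -24624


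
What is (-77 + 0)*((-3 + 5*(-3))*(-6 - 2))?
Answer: -11088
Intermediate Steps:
(-77 + 0)*((-3 + 5*(-3))*(-6 - 2)) = -77*(-3 - 15)*(-8) = -(-1386)*(-8) = -77*144 = -11088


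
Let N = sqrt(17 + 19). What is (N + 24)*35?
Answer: 1050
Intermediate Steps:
N = 6 (N = sqrt(36) = 6)
(N + 24)*35 = (6 + 24)*35 = 30*35 = 1050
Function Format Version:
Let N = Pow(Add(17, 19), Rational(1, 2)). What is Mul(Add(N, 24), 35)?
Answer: 1050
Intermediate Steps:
N = 6 (N = Pow(36, Rational(1, 2)) = 6)
Mul(Add(N, 24), 35) = Mul(Add(6, 24), 35) = Mul(30, 35) = 1050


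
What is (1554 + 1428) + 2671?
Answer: 5653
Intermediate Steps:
(1554 + 1428) + 2671 = 2982 + 2671 = 5653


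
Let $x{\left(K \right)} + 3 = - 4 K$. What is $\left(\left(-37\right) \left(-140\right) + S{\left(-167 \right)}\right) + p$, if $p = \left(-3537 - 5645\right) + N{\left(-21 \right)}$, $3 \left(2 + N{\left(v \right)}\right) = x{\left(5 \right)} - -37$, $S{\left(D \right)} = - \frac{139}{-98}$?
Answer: $- \frac{1175387}{294} \approx -3997.9$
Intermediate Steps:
$x{\left(K \right)} = -3 - 4 K$
$S{\left(D \right)} = \frac{139}{98}$ ($S{\left(D \right)} = \left(-139\right) \left(- \frac{1}{98}\right) = \frac{139}{98}$)
$N{\left(v \right)} = \frac{8}{3}$ ($N{\left(v \right)} = -2 + \frac{\left(-3 - 20\right) - -37}{3} = -2 + \frac{\left(-3 - 20\right) + 37}{3} = -2 + \frac{-23 + 37}{3} = -2 + \frac{1}{3} \cdot 14 = -2 + \frac{14}{3} = \frac{8}{3}$)
$p = - \frac{27538}{3}$ ($p = \left(-3537 - 5645\right) + \frac{8}{3} = -9182 + \frac{8}{3} = - \frac{27538}{3} \approx -9179.3$)
$\left(\left(-37\right) \left(-140\right) + S{\left(-167 \right)}\right) + p = \left(\left(-37\right) \left(-140\right) + \frac{139}{98}\right) - \frac{27538}{3} = \left(5180 + \frac{139}{98}\right) - \frac{27538}{3} = \frac{507779}{98} - \frac{27538}{3} = - \frac{1175387}{294}$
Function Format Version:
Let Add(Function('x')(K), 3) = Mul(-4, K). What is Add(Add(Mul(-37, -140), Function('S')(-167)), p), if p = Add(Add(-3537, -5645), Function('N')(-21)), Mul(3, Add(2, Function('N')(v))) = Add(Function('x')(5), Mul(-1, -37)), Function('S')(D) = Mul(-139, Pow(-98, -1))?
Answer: Rational(-1175387, 294) ≈ -3997.9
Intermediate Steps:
Function('x')(K) = Add(-3, Mul(-4, K))
Function('S')(D) = Rational(139, 98) (Function('S')(D) = Mul(-139, Rational(-1, 98)) = Rational(139, 98))
Function('N')(v) = Rational(8, 3) (Function('N')(v) = Add(-2, Mul(Rational(1, 3), Add(Add(-3, Mul(-4, 5)), Mul(-1, -37)))) = Add(-2, Mul(Rational(1, 3), Add(Add(-3, -20), 37))) = Add(-2, Mul(Rational(1, 3), Add(-23, 37))) = Add(-2, Mul(Rational(1, 3), 14)) = Add(-2, Rational(14, 3)) = Rational(8, 3))
p = Rational(-27538, 3) (p = Add(Add(-3537, -5645), Rational(8, 3)) = Add(-9182, Rational(8, 3)) = Rational(-27538, 3) ≈ -9179.3)
Add(Add(Mul(-37, -140), Function('S')(-167)), p) = Add(Add(Mul(-37, -140), Rational(139, 98)), Rational(-27538, 3)) = Add(Add(5180, Rational(139, 98)), Rational(-27538, 3)) = Add(Rational(507779, 98), Rational(-27538, 3)) = Rational(-1175387, 294)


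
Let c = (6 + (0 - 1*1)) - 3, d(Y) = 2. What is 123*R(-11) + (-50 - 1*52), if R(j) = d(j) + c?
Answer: 390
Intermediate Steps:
c = 2 (c = (6 + (0 - 1)) - 3 = (6 - 1) - 3 = 5 - 3 = 2)
R(j) = 4 (R(j) = 2 + 2 = 4)
123*R(-11) + (-50 - 1*52) = 123*4 + (-50 - 1*52) = 492 + (-50 - 52) = 492 - 102 = 390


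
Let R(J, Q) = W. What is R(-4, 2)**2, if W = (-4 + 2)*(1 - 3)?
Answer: 16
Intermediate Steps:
W = 4 (W = -2*(-2) = 4)
R(J, Q) = 4
R(-4, 2)**2 = 4**2 = 16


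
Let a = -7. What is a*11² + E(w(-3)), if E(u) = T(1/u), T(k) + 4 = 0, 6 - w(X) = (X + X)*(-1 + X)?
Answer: -851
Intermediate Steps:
w(X) = 6 - 2*X*(-1 + X) (w(X) = 6 - (X + X)*(-1 + X) = 6 - 2*X*(-1 + X))
T(k) = -4 (T(k) = -4 + 0 = -4)
E(u) = -4
a*11² + E(w(-3)) = -7*11² - 4 = -7*121 - 4 = -847 - 4 = -851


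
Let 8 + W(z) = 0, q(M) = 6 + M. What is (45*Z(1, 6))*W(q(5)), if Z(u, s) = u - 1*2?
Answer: 360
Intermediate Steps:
W(z) = -8 (W(z) = -8 + 0 = -8)
Z(u, s) = -2 + u (Z(u, s) = u - 2 = -2 + u)
(45*Z(1, 6))*W(q(5)) = (45*(-2 + 1))*(-8) = (45*(-1))*(-8) = -45*(-8) = 360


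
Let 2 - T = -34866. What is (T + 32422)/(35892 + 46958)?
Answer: 6729/8285 ≈ 0.81219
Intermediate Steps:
T = 34868 (T = 2 - 1*(-34866) = 2 + 34866 = 34868)
(T + 32422)/(35892 + 46958) = (34868 + 32422)/(35892 + 46958) = 67290/82850 = 67290*(1/82850) = 6729/8285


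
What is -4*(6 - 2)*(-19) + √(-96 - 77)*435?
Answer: 304 + 435*I*√173 ≈ 304.0 + 5721.5*I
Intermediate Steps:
-4*(6 - 2)*(-19) + √(-96 - 77)*435 = -4*4*(-19) + √(-173)*435 = -16*(-19) + (I*√173)*435 = 304 + 435*I*√173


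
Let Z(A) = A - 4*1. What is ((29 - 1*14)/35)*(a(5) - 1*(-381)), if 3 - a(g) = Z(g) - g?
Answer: 1164/7 ≈ 166.29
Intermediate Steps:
Z(A) = -4 + A (Z(A) = A - 4 = -4 + A)
a(g) = 7 (a(g) = 3 - ((-4 + g) - g) = 3 - 1*(-4) = 3 + 4 = 7)
((29 - 1*14)/35)*(a(5) - 1*(-381)) = ((29 - 1*14)/35)*(7 - 1*(-381)) = ((29 - 14)*(1/35))*(7 + 381) = (15*(1/35))*388 = (3/7)*388 = 1164/7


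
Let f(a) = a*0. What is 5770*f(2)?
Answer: 0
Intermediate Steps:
f(a) = 0
5770*f(2) = 5770*0 = 0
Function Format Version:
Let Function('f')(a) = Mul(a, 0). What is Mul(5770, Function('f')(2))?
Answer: 0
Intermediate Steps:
Function('f')(a) = 0
Mul(5770, Function('f')(2)) = Mul(5770, 0) = 0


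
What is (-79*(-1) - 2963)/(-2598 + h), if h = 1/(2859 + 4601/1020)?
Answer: 4211766202/3794094009 ≈ 1.1101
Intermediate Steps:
h = 1020/2920781 (h = 1/(2859 + 4601*(1/1020)) = 1/(2859 + 4601/1020) = 1/(2920781/1020) = 1020/2920781 ≈ 0.00034922)
(-79*(-1) - 2963)/(-2598 + h) = (-79*(-1) - 2963)/(-2598 + 1020/2920781) = (-1*(-79) - 2963)/(-7588188018/2920781) = (79 - 2963)*(-2920781/7588188018) = -2884*(-2920781/7588188018) = 4211766202/3794094009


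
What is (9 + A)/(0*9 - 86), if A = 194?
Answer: -203/86 ≈ -2.3605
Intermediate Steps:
(9 + A)/(0*9 - 86) = (9 + 194)/(0*9 - 86) = 203/(0 - 86) = 203/(-86) = 203*(-1/86) = -203/86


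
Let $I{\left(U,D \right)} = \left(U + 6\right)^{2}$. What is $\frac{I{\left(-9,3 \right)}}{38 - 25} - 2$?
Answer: $- \frac{17}{13} \approx -1.3077$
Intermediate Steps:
$I{\left(U,D \right)} = \left(6 + U\right)^{2}$
$\frac{I{\left(-9,3 \right)}}{38 - 25} - 2 = \frac{\left(6 - 9\right)^{2}}{38 - 25} - 2 = \frac{\left(-3\right)^{2}}{13} - 2 = \frac{1}{13} \cdot 9 - 2 = \frac{9}{13} - 2 = - \frac{17}{13}$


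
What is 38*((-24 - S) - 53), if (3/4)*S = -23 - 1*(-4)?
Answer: -5890/3 ≈ -1963.3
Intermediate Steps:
S = -76/3 (S = 4*(-23 - 1*(-4))/3 = 4*(-23 + 4)/3 = (4/3)*(-19) = -76/3 ≈ -25.333)
38*((-24 - S) - 53) = 38*((-24 - 1*(-76/3)) - 53) = 38*((-24 + 76/3) - 53) = 38*(4/3 - 53) = 38*(-155/3) = -5890/3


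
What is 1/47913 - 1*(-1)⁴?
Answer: -47912/47913 ≈ -0.99998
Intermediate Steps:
1/47913 - 1*(-1)⁴ = 1/47913 - 1*1 = 1/47913 - 1 = -47912/47913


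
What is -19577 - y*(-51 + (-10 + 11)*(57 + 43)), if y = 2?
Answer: -19675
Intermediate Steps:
-19577 - y*(-51 + (-10 + 11)*(57 + 43)) = -19577 - 2*(-51 + (-10 + 11)*(57 + 43)) = -19577 - 2*(-51 + 1*100) = -19577 - 2*(-51 + 100) = -19577 - 2*49 = -19577 - 1*98 = -19577 - 98 = -19675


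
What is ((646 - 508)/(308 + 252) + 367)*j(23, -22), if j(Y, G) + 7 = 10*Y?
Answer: 22930867/280 ≈ 81896.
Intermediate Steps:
j(Y, G) = -7 + 10*Y
((646 - 508)/(308 + 252) + 367)*j(23, -22) = ((646 - 508)/(308 + 252) + 367)*(-7 + 10*23) = (138/560 + 367)*(-7 + 230) = (138*(1/560) + 367)*223 = (69/280 + 367)*223 = (102829/280)*223 = 22930867/280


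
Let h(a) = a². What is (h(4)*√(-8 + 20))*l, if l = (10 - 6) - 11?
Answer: -224*√3 ≈ -387.98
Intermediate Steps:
l = -7 (l = 4 - 11 = -7)
(h(4)*√(-8 + 20))*l = (4²*√(-8 + 20))*(-7) = (16*√12)*(-7) = (16*(2*√3))*(-7) = (32*√3)*(-7) = -224*√3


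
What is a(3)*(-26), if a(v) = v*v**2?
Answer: -702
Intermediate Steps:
a(v) = v**3
a(3)*(-26) = 3**3*(-26) = 27*(-26) = -702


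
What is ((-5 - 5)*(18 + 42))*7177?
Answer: -4306200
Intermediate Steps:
((-5 - 5)*(18 + 42))*7177 = -10*60*7177 = -600*7177 = -4306200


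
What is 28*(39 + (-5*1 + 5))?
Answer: 1092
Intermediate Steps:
28*(39 + (-5*1 + 5)) = 28*(39 + (-5 + 5)) = 28*(39 + 0) = 28*39 = 1092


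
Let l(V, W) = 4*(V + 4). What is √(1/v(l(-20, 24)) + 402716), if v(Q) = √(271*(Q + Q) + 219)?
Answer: √(478471696486076 - 34469*I*√34469)/34469 ≈ 634.6 - 4.2438e-6*I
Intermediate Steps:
l(V, W) = 16 + 4*V (l(V, W) = 4*(4 + V) = 16 + 4*V)
v(Q) = √(219 + 542*Q) (v(Q) = √(271*(2*Q) + 219) = √(542*Q + 219) = √(219 + 542*Q))
√(1/v(l(-20, 24)) + 402716) = √(1/(√(219 + 542*(16 + 4*(-20)))) + 402716) = √(1/(√(219 + 542*(16 - 80))) + 402716) = √(1/(√(219 + 542*(-64))) + 402716) = √(1/(√(219 - 34688)) + 402716) = √(1/(√(-34469)) + 402716) = √(1/(I*√34469) + 402716) = √(-I*√34469/34469 + 402716) = √(402716 - I*√34469/34469)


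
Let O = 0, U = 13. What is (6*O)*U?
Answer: 0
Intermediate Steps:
(6*O)*U = (6*0)*13 = 0*13 = 0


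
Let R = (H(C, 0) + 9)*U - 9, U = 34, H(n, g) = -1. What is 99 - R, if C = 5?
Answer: -164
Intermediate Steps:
R = 263 (R = (-1 + 9)*34 - 9 = 8*34 - 9 = 272 - 9 = 263)
99 - R = 99 - 1*263 = 99 - 263 = -164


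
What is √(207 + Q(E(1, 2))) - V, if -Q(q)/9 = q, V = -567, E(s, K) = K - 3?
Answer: 567 + 6*√6 ≈ 581.70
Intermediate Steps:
E(s, K) = -3 + K
Q(q) = -9*q
√(207 + Q(E(1, 2))) - V = √(207 - 9*(-3 + 2)) - 1*(-567) = √(207 - 9*(-1)) + 567 = √(207 + 9) + 567 = √216 + 567 = 6*√6 + 567 = 567 + 6*√6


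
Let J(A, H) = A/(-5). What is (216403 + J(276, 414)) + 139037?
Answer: 1776924/5 ≈ 3.5539e+5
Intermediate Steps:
J(A, H) = -A/5 (J(A, H) = A*(-1/5) = -A/5)
(216403 + J(276, 414)) + 139037 = (216403 - 1/5*276) + 139037 = (216403 - 276/5) + 139037 = 1081739/5 + 139037 = 1776924/5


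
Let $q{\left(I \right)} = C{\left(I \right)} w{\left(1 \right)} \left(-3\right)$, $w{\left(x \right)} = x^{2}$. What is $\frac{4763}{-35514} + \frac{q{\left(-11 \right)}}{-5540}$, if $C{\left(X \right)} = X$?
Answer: $- \frac{13779491}{98373780} \approx -0.14007$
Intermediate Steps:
$q{\left(I \right)} = - 3 I$ ($q{\left(I \right)} = I 1^{2} \left(-3\right) = I 1 \left(-3\right) = I \left(-3\right) = - 3 I$)
$\frac{4763}{-35514} + \frac{q{\left(-11 \right)}}{-5540} = \frac{4763}{-35514} + \frac{\left(-3\right) \left(-11\right)}{-5540} = 4763 \left(- \frac{1}{35514}\right) + 33 \left(- \frac{1}{5540}\right) = - \frac{4763}{35514} - \frac{33}{5540} = - \frac{13779491}{98373780}$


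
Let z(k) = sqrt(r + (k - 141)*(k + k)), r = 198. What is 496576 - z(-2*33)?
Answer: 496576 - 3*sqrt(3058) ≈ 4.9641e+5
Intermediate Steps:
z(k) = sqrt(198 + 2*k*(-141 + k)) (z(k) = sqrt(198 + (k - 141)*(k + k)) = sqrt(198 + (-141 + k)*(2*k)) = sqrt(198 + 2*k*(-141 + k)))
496576 - z(-2*33) = 496576 - sqrt(198 - (-564)*33 + 2*(-2*33)**2) = 496576 - sqrt(198 - 282*(-66) + 2*(-66)**2) = 496576 - sqrt(198 + 18612 + 2*4356) = 496576 - sqrt(198 + 18612 + 8712) = 496576 - sqrt(27522) = 496576 - 3*sqrt(3058)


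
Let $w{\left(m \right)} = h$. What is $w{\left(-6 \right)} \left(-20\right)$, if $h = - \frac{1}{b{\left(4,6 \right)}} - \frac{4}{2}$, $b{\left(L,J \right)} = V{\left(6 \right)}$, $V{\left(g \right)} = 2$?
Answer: $50$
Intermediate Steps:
$b{\left(L,J \right)} = 2$
$h = - \frac{5}{2}$ ($h = - \frac{1}{2} - \frac{4}{2} = \left(-1\right) \frac{1}{2} - 2 = - \frac{1}{2} - 2 = - \frac{5}{2} \approx -2.5$)
$w{\left(m \right)} = - \frac{5}{2}$
$w{\left(-6 \right)} \left(-20\right) = \left(- \frac{5}{2}\right) \left(-20\right) = 50$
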